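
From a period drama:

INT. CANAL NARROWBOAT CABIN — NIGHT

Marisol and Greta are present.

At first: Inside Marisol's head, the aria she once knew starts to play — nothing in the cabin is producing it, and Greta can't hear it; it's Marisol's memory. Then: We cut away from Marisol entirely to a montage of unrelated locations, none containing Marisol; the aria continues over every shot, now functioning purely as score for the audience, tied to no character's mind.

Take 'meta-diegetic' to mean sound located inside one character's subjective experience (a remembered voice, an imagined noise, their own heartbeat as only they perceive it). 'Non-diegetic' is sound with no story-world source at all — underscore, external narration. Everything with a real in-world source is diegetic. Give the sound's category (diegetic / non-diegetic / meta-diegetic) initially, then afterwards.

Initially: the music lives inside Marisol's mind alone; Greta can't hear it → meta-diegetic.
Afterwards: once it plays over shots Marisol isn't in, detached from any character's subjectivity, it's conventional underscore → non-diegetic.

meta-diegetic, non-diegetic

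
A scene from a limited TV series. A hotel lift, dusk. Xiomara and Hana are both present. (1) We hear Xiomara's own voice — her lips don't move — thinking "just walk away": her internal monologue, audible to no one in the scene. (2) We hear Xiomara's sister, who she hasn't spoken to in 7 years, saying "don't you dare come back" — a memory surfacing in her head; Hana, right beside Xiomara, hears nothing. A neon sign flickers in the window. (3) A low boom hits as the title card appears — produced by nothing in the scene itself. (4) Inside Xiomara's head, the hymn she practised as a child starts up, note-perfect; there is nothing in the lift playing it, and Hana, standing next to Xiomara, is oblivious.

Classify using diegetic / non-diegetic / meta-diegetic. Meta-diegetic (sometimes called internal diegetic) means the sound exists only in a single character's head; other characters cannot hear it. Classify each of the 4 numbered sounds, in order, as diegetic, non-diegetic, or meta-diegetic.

meta-diegetic, meta-diegetic, non-diegetic, meta-diegetic

(1) it's Xiomara's unspoken thought, heard only by the audience via her subjectivity → meta-diegetic.
(2) is meta-diegetic: it's Xiomara's recollection rendered as sound; the other character can't hear it.
Sound (3): an editorial stinger — it belongs to the cut, not the story world, so non-diegetic.
(4) is meta-diegetic: it lives in Xiomara's subjectivity, not in the lift.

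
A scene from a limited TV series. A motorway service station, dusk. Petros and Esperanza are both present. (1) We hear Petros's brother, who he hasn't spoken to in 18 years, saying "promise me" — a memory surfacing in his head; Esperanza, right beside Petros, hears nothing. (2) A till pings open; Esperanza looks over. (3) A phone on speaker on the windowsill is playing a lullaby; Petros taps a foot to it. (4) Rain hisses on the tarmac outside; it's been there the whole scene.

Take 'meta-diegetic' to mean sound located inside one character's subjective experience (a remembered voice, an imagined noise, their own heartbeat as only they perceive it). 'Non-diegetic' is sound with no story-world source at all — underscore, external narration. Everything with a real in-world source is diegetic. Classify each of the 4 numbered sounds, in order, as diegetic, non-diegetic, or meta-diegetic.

meta-diegetic, diegetic, diegetic, diegetic

Sound (1): a remembered line, private to Petros — not present in the room, not audible to Esperanza, so meta-diegetic.
(2) is diegetic: a till is a real object/event in the scene's world.
Sound (3): source music from a phone on speaker, which exists in the story world, so diegetic.
(4) is diegetic: rain is part of the location's real environment.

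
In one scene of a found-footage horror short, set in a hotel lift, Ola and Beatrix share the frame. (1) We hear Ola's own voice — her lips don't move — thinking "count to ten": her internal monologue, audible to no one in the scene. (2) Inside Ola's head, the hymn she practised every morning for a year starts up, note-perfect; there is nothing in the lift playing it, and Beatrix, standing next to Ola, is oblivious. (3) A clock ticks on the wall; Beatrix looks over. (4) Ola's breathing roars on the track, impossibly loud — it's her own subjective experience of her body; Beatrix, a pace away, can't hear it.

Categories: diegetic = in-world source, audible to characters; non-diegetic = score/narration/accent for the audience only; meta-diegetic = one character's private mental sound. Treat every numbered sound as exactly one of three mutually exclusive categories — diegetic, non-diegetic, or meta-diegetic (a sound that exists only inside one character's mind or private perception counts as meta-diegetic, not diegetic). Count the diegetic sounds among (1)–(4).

(1) is meta-diegetic: Ola's thought-voice: a private mental sound no other character can hear.
(2) remembered music, private to Ola — Beatrix is oblivious because it isn't in the room → meta-diegetic.
(3) is diegetic: a clock is a real object/event in the scene's world.
(4) it's Ola's internal bodily sensation rendered as sound; only Ola 'hears' it → meta-diegetic.
Diegetic: (3) — that's 1.

1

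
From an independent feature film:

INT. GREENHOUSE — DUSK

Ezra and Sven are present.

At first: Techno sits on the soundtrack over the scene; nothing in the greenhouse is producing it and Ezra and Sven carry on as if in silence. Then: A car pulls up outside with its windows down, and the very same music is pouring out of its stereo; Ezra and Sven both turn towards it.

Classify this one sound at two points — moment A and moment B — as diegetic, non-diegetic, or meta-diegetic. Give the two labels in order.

Moment A: no in-world source exists and no character can hear it — underscore → non-diegetic.
Moment B: the car stereo is now a real source in the story world and the characters hear it → diegetic.

non-diegetic, diegetic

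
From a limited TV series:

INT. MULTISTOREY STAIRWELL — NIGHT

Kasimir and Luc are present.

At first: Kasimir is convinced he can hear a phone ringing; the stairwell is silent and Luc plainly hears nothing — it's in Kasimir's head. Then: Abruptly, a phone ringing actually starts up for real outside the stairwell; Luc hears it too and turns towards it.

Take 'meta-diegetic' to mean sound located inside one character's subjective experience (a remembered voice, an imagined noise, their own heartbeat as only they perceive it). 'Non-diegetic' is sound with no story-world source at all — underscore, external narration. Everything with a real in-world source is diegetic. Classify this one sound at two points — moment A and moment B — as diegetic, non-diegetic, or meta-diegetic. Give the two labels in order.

Moment A: only Kasimir 'hears' it — imagined, in his mind → meta-diegetic.
Moment B: now there's a real external source and Luc hears it too — in the story world → diegetic.

meta-diegetic, diegetic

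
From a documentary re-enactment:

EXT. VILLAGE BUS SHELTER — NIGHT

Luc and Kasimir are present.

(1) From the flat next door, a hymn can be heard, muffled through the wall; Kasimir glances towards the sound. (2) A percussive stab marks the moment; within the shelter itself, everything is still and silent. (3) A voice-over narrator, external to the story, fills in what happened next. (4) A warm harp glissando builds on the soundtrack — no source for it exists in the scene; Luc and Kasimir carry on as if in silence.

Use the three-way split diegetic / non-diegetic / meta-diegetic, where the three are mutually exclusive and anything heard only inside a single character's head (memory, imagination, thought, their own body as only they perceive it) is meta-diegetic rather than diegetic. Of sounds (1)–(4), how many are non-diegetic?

(1) is diegetic: it's coming from the flat next door — a location within the story world — and Kasimir reacts.
(2) is non-diegetic: it's a sound-design accent with no in-world source; no one in the scene can hear it.
(3) external voice-over — not a character, not heard by anyone in the scene → non-diegetic.
(4) score with no on-screen or off-screen source; it exists for the audience alone → non-diegetic.
Non-diegetic: (2), (3), (4) — that's 3.

3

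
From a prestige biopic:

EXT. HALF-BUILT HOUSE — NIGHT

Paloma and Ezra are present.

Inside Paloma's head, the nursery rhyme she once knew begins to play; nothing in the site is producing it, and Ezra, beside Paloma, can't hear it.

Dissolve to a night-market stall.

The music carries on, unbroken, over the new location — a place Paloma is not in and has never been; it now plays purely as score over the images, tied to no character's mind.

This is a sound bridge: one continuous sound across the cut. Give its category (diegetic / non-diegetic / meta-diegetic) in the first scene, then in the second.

meta-diegetic, non-diegetic

Scene one: the music exists only inside Paloma's mind; Ezra can't hear it → meta-diegetic.
Scene two: it's detached from Paloma entirely and plays over unrelated images with no in-world source — conventional underscore → non-diegetic.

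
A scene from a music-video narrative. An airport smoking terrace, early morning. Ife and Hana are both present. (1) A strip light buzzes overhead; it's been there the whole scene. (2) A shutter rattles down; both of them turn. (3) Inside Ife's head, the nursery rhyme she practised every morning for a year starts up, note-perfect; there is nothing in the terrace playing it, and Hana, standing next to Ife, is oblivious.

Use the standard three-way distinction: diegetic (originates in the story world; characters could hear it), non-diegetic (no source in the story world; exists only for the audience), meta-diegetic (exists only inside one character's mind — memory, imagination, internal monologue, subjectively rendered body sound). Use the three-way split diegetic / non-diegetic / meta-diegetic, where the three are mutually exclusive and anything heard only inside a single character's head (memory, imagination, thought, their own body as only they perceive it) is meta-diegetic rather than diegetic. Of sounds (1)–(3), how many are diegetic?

2

Sound (1): it's the actual ambient sound of the location, so diegetic.
(2) an in-world source (a shutter); characters could hear it → diegetic.
Sound (3): it lives in Ife's subjectivity, not in the terrace, so meta-diegetic.
So 2 of the 3 are diegetic: (1), (2).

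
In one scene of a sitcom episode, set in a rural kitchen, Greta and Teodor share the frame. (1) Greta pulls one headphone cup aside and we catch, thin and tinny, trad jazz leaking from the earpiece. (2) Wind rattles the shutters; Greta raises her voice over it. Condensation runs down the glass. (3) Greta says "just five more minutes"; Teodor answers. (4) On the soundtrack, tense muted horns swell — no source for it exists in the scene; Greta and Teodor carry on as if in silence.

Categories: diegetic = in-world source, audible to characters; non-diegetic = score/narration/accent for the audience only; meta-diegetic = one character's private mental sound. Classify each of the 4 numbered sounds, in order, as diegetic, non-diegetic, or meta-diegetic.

diegetic, diegetic, diegetic, non-diegetic

(1) the headphones are an on-screen source → diegetic.
Sound (2): it's the actual ambient sound of the location, so diegetic.
(3) spoken by a character present in the story world → diegetic.
Sound (4): it has no source in the story world and no character can hear it — it's underscore, so non-diegetic.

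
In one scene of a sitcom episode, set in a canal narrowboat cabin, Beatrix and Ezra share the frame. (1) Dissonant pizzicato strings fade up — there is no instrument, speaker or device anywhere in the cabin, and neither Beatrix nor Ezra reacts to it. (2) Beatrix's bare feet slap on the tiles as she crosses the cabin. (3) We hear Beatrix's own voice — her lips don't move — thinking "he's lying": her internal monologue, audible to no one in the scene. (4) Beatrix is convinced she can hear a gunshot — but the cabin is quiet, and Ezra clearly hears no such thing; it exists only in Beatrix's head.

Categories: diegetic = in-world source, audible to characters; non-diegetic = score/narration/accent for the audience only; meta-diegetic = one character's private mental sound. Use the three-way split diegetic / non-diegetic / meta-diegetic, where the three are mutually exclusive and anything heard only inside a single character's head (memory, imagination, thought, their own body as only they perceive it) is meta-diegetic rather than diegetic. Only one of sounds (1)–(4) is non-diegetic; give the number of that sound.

1

(1) it has no source in the story world and no character can hear it — it's underscore → non-diegetic.
(2) Beatrix's footsteps are produced in the story world → diegetic.
(3) it's Beatrix's unspoken thought, heard only by the audience via her subjectivity → meta-diegetic.
(4) is meta-diegetic: the sound is imagined by Beatrix; nothing in the story world is producing it and Ezra can't hear it.
Only (1) is non-diegetic.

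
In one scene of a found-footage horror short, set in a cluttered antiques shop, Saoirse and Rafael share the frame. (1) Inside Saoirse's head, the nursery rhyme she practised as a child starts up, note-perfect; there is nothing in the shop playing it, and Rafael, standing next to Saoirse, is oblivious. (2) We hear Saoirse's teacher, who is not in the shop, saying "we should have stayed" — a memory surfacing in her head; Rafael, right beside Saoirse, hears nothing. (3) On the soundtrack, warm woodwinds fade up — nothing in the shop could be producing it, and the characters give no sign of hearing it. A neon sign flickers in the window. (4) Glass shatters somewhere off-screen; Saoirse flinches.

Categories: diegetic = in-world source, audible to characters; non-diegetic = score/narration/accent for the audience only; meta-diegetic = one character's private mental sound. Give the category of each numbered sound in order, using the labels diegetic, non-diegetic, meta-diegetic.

meta-diegetic, meta-diegetic, non-diegetic, diegetic

(1) is meta-diegetic: the music is a memory playing inside Saoirse's mind alone; no real-world source, Rafael can't hear it.
(2) a remembered line, private to Saoirse — not present in the room, not audible to Rafael → meta-diegetic.
(3) is non-diegetic: it has no source in the story world and no character can hear it — it's underscore.
Sound (4): glass is a real object/event in the scene's world, so diegetic.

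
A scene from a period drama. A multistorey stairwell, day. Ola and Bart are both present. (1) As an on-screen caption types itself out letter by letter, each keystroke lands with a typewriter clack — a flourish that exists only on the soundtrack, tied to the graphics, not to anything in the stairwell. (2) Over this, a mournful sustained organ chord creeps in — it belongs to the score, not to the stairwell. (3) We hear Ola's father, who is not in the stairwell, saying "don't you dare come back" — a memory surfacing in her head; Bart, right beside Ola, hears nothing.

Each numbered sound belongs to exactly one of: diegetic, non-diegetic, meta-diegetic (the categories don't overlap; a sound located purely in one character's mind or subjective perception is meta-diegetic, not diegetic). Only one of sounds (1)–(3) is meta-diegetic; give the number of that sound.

3

(1) sound married to a title/caption — outside the diegesis by definition → non-diegetic.
(2) score with no on-screen or off-screen source; it exists for the audience alone → non-diegetic.
(3) it's Ola's recollection rendered as sound; the other character can't hear it → meta-diegetic.
Only (3) is meta-diegetic.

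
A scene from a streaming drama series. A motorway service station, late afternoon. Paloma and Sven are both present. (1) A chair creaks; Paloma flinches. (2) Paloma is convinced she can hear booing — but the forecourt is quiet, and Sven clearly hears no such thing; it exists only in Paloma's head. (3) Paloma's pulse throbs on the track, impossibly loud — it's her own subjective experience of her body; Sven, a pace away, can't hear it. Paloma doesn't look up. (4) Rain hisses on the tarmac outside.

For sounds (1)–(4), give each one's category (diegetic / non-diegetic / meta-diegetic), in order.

(1) the sound comes from a chair physically present in the location → diegetic.
Sound (2): subjective to Paloma: the forecourt is silent and Sven hears nothing, so meta-diegetic.
Sound (3): a subjective body sound — Paloma's private perception, inaudible to Sven, so meta-diegetic.
Sound (4): it's the actual ambient sound of the location, so diegetic.

diegetic, meta-diegetic, meta-diegetic, diegetic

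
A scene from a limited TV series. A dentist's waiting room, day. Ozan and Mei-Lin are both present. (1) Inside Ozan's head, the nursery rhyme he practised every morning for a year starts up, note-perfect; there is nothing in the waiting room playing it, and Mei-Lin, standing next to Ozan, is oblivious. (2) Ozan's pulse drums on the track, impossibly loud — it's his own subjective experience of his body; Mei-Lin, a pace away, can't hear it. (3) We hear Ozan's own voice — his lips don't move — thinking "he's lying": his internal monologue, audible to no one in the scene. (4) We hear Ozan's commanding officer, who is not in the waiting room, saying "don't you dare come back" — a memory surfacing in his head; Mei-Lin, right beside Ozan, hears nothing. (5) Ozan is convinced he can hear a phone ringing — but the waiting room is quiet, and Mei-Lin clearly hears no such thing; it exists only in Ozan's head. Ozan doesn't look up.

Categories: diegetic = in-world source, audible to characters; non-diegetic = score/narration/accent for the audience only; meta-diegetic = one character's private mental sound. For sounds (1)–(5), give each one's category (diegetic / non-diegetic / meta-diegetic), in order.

(1) is meta-diegetic: remembered music, private to Ozan — Mei-Lin is oblivious because it isn't in the room.
(2) a subjective body sound — Ozan's private perception, inaudible to Mei-Lin → meta-diegetic.
(3) is meta-diegetic: it's Ozan's unspoken thought, heard only by the audience via his subjectivity.
(4) a remembered line, private to Ozan — not present in the room, not audible to Mei-Lin → meta-diegetic.
Sound (5): the sound is imagined by Ozan; nothing in the story world is producing it and Mei-Lin can't hear it, so meta-diegetic.

meta-diegetic, meta-diegetic, meta-diegetic, meta-diegetic, meta-diegetic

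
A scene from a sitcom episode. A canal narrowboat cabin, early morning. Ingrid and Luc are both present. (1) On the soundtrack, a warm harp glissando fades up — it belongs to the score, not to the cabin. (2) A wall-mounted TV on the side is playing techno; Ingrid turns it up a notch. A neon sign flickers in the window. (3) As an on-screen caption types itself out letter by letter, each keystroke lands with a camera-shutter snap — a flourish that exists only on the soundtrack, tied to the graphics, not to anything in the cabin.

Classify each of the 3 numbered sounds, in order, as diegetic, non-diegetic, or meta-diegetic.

non-diegetic, diegetic, non-diegetic

Sound (1): it has no source in the story world and no character can hear it — it's underscore, so non-diegetic.
Sound (2): the music comes from an on-screen device that Ingrid responds to, so diegetic.
Sound (3): sound married to a title/caption — outside the diegesis by definition, so non-diegetic.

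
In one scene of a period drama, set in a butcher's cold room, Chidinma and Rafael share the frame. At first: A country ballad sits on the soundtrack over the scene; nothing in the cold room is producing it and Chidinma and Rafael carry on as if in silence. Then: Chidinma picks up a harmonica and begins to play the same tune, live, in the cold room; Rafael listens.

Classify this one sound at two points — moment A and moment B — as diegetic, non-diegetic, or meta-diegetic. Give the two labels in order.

non-diegetic, diegetic

Moment A: no in-world source exists and no character can hear it — underscore → non-diegetic.
Moment B: a harmonica is now a real source in the story world and the characters hear it → diegetic.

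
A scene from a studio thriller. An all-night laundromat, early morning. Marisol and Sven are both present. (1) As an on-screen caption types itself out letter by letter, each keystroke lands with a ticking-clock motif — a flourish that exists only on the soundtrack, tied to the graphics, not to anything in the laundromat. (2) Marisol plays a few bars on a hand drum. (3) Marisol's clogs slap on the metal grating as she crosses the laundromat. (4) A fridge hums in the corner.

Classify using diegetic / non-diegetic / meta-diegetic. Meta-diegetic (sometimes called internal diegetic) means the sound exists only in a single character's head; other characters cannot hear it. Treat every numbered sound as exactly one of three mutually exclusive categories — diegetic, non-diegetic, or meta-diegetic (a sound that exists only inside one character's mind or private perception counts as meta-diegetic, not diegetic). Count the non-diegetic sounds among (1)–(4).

(1) is non-diegetic: it accompanies on-screen graphics, not anything inside the story world.
Sound (2): a character is playing a hand drum on screen, so diegetic.
(3) Marisol's footsteps are produced in the story world → diegetic.
(4) is diegetic: it's the actual ambient sound of the location.
So 1 of the 4 is non-diegetic: (1).

1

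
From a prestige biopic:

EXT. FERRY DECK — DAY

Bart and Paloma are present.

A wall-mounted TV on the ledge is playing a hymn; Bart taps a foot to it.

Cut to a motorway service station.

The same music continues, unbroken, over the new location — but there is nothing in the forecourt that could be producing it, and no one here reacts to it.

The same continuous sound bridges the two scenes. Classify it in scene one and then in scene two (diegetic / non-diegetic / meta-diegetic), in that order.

diegetic, non-diegetic

Scene one: a wall-mounted TV is an on-screen source and Bart reacts to it → diegetic.
Scene two: there is no source in the forecourt and no one hears it — it's now underscore → non-diegetic.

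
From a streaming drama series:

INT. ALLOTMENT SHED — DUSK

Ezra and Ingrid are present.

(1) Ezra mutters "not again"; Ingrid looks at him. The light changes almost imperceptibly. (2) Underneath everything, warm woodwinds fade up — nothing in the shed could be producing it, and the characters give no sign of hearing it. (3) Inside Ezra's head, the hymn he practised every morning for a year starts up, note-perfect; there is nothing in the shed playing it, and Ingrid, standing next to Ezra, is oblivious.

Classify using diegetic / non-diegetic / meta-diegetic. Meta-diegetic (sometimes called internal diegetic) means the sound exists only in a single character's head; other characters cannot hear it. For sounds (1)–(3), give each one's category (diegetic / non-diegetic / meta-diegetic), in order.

Sound (1): on-screen dialogue — Ezra speaks and Ingrid is there to hear, so diegetic.
Sound (2): score with no on-screen or off-screen source; it exists for the audience alone, so non-diegetic.
(3) remembered music, private to Ezra — Ingrid is oblivious because it isn't in the room → meta-diegetic.

diegetic, non-diegetic, meta-diegetic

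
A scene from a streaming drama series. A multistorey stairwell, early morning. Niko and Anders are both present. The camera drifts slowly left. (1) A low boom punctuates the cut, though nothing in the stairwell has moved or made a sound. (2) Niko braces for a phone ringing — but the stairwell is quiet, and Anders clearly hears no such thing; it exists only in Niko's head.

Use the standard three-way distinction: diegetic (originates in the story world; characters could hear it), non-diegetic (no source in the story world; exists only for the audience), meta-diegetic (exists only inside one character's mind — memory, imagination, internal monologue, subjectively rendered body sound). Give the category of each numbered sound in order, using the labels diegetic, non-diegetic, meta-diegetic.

non-diegetic, meta-diegetic

(1) is non-diegetic: nothing in the scene produces it; it's an accent added for the audience.
(2) subjective to Niko: the stairwell is silent and Anders hears nothing → meta-diegetic.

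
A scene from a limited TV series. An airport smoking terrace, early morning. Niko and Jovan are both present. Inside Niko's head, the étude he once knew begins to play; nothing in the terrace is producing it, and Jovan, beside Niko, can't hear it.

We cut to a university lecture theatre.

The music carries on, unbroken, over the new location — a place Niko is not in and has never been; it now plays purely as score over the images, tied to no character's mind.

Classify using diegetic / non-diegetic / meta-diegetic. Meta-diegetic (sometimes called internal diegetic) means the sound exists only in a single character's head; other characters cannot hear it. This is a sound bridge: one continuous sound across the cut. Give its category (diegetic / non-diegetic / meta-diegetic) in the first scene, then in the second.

Scene one: the music exists only inside Niko's mind; Jovan can't hear it → meta-diegetic.
Scene two: it's detached from Niko entirely and plays over unrelated images with no in-world source — conventional underscore → non-diegetic.

meta-diegetic, non-diegetic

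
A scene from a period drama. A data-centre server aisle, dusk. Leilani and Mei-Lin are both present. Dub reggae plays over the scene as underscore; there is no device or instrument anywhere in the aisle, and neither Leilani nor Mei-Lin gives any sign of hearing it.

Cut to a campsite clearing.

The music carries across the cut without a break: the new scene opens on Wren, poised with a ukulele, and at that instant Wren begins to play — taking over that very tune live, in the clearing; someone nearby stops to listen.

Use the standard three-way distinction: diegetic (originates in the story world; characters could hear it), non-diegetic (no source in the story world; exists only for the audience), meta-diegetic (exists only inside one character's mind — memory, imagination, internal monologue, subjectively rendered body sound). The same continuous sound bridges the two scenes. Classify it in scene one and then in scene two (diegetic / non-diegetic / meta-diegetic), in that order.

Scene one: there's no in-world source anywhere and no character hears it — underscore for the audience only → non-diegetic.
Scene two: from the moment Wren starts playing, the tune is being performed on a ukulele inside the story world and another character hears it → diegetic.

non-diegetic, diegetic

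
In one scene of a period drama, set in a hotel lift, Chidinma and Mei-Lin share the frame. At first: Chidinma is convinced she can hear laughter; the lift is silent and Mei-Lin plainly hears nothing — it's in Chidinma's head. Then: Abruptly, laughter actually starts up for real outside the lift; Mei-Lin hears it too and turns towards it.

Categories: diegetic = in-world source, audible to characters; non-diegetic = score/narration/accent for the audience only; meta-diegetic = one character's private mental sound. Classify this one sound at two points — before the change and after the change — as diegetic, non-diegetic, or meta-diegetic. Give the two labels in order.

meta-diegetic, diegetic

Before the change: only Chidinma 'hears' it — imagined, in her mind → meta-diegetic.
After the change: now there's a real external source and Mei-Lin hears it too — in the story world → diegetic.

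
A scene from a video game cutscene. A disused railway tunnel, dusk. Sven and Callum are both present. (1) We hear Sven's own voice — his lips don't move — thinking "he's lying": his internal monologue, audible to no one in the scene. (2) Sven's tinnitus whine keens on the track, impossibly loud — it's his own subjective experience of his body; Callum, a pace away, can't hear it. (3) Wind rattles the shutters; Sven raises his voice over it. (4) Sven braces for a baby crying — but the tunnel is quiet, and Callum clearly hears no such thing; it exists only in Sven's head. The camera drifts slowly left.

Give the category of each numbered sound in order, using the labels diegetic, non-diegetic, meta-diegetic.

meta-diegetic, meta-diegetic, diegetic, meta-diegetic

(1) it's Sven's unspoken thought, heard only by the audience via his subjectivity → meta-diegetic.
Sound (2): a subjective body sound — Sven's private perception, inaudible to Callum, so meta-diegetic.
Sound (3): ambient/room sound belonging to the story's physical space, so diegetic.
(4) is meta-diegetic: Sven alone 'hears' it — an imagined sound, not present in the space.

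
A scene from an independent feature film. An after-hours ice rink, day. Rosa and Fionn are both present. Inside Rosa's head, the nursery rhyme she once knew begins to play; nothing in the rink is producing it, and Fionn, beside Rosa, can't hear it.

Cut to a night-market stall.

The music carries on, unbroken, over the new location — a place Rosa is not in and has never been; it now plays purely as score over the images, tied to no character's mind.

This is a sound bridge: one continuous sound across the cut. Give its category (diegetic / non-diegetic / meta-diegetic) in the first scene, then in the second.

meta-diegetic, non-diegetic

Scene one: the music exists only inside Rosa's mind; Fionn can't hear it → meta-diegetic.
Scene two: it's detached from Rosa entirely and plays over unrelated images with no in-world source — conventional underscore → non-diegetic.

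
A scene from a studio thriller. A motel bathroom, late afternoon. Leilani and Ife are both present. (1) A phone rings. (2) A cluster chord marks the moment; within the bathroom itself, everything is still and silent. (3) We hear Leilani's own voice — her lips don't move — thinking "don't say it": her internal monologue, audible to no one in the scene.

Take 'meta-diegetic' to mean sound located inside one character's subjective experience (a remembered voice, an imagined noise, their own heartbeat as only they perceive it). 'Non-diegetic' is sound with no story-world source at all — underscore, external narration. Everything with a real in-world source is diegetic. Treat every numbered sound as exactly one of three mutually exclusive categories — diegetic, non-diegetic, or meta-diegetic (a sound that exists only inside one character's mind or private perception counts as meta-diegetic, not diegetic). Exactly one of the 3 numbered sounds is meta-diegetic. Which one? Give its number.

3

(1) is diegetic: the sound comes from a phone physically present in the location.
(2) is non-diegetic: it's a sound-design accent with no in-world source; no one in the scene can hear it.
(3) is meta-diegetic: Leilani's thought-voice: a private mental sound no other character can hear.
Only (3) is meta-diegetic.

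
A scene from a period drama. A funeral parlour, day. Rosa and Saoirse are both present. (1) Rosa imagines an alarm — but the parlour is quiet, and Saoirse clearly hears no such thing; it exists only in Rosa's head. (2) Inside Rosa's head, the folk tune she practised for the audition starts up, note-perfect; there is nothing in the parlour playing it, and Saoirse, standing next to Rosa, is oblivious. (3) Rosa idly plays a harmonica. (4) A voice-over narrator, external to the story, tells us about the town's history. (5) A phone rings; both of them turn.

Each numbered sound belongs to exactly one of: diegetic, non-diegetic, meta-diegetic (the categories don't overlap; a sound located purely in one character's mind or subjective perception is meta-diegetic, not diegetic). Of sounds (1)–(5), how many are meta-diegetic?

(1) the sound is imagined by Rosa; nothing in the story world is producing it and Saoirse can't hear it → meta-diegetic.
(2) remembered music, private to Rosa — Saoirse is oblivious because it isn't in the room → meta-diegetic.
(3) Rosa is producing the music live, in the story world → diegetic.
Sound (4): external voice-over — not a character, not heard by anyone in the scene, so non-diegetic.
(5) is diegetic: the sound comes from a phone physically present in the location.
Meta-diegetic: (1), (2) — that's 2.

2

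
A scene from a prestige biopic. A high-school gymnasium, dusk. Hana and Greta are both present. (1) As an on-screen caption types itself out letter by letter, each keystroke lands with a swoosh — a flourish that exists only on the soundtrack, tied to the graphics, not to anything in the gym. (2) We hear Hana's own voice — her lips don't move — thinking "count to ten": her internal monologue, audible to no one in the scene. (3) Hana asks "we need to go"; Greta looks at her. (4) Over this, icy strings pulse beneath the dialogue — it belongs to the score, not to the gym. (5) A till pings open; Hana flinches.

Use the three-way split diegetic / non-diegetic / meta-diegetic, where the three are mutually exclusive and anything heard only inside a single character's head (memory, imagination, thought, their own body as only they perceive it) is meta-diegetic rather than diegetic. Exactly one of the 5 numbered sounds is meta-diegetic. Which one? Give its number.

2

(1) is non-diegetic: it accompanies on-screen graphics, not anything inside the story world.
(2) is meta-diegetic: Hana's thought-voice: a private mental sound no other character can hear.
Sound (3): spoken by a character present in the story world, so diegetic.
Sound (4): it has no source in the story world and no character can hear it — it's underscore, so non-diegetic.
Sound (5): the sound comes from a till physically present in the location, so diegetic.
Only (2) is meta-diegetic.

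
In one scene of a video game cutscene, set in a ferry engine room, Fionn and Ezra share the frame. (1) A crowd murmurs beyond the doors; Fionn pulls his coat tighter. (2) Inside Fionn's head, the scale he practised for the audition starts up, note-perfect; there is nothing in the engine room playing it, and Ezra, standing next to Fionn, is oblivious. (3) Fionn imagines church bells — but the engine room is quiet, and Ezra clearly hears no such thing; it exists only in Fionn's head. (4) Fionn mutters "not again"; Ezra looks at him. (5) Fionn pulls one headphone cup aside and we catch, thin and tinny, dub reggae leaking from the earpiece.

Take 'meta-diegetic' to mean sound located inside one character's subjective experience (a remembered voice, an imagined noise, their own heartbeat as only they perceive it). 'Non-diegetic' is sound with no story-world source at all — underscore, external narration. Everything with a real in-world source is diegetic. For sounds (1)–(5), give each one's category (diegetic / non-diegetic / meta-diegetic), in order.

diegetic, meta-diegetic, meta-diegetic, diegetic, diegetic

(1) a crowd is part of the location's real environment → diegetic.
(2) the music is a memory playing inside Fionn's mind alone; no real-world source, Ezra can't hear it → meta-diegetic.
(3) the sound is imagined by Fionn; nothing in the story world is producing it and Ezra can't hear it → meta-diegetic.
Sound (4): on-screen dialogue — Fionn speaks and Ezra is there to hear, so diegetic.
Sound (5): the headphones are an on-screen source, so diegetic.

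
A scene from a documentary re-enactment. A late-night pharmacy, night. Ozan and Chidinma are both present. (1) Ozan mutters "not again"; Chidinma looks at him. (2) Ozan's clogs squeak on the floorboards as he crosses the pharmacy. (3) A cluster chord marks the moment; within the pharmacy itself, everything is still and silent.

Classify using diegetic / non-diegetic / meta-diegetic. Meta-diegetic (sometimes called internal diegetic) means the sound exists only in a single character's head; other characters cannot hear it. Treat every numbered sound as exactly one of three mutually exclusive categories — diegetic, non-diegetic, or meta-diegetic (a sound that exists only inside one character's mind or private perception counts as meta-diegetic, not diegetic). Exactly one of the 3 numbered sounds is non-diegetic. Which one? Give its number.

(1) is diegetic: Ozan is a character speaking aloud in the scene.
Sound (2): a character's body making contact with the set — an in-world sound, so diegetic.
(3) is non-diegetic: it's a sound-design accent with no in-world source; no one in the scene can hear it.
Only (3) is non-diegetic.

3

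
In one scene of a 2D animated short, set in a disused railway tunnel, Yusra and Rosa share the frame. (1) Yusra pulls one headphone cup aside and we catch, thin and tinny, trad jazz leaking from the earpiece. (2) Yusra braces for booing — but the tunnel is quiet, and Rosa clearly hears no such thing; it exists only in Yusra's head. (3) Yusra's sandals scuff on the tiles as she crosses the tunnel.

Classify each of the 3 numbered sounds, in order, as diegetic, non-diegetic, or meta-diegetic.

(1) the headphones are an on-screen source → diegetic.
(2) the sound is imagined by Yusra; nothing in the story world is producing it and Rosa can't hear it → meta-diegetic.
Sound (3): Yusra's footsteps are produced in the story world, so diegetic.

diegetic, meta-diegetic, diegetic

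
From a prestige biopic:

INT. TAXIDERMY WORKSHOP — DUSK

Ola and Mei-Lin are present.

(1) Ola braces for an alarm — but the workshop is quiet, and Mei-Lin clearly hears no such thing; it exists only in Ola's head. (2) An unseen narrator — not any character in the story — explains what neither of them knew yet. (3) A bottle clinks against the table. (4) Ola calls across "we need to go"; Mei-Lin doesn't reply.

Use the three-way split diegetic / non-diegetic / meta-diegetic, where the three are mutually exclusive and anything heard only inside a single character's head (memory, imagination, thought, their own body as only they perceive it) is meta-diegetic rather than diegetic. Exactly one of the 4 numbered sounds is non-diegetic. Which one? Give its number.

2

Sound (1): the sound is imagined by Ola; nothing in the story world is producing it and Mei-Lin can't hear it, so meta-diegetic.
(2) external voice-over — not a character, not heard by anyone in the scene → non-diegetic.
(3) is diegetic: the sound comes from a bottle physically present in the location.
(4) Ola is a character speaking aloud in the scene → diegetic.
Only (2) is non-diegetic.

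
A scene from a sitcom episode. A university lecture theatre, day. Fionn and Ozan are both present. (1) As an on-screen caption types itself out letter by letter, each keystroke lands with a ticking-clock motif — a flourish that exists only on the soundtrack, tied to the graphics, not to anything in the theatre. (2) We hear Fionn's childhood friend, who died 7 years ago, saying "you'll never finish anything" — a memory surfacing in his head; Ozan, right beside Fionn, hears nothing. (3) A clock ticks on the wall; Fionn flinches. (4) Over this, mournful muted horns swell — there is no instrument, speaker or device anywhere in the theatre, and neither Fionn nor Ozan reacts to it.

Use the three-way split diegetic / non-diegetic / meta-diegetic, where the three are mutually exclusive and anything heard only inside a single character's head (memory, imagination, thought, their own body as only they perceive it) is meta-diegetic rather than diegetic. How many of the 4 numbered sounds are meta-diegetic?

(1) is non-diegetic: it accompanies on-screen graphics, not anything inside the story world.
(2) a remembered line, private to Fionn — not present in the room, not audible to Ozan → meta-diegetic.
(3) is diegetic: a clock is a real object/event in the scene's world.
(4) it has no source in the story world and no character can hear it — it's underscore → non-diegetic.
Meta-diegetic: (2) — that's 1.

1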